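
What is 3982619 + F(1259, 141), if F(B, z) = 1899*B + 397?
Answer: 6373857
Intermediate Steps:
F(B, z) = 397 + 1899*B
3982619 + F(1259, 141) = 3982619 + (397 + 1899*1259) = 3982619 + (397 + 2390841) = 3982619 + 2391238 = 6373857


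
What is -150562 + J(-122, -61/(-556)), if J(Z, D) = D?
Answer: -83712411/556 ≈ -1.5056e+5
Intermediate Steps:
-150562 + J(-122, -61/(-556)) = -150562 - 61/(-556) = -150562 - 61*(-1/556) = -150562 + 61/556 = -83712411/556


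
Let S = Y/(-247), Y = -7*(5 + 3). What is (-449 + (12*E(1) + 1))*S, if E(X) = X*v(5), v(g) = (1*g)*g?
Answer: -8288/247 ≈ -33.555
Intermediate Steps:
Y = -56 (Y = -7*8 = -56)
S = 56/247 (S = -56/(-247) = -56*(-1/247) = 56/247 ≈ 0.22672)
v(g) = g**2 (v(g) = g*g = g**2)
E(X) = 25*X (E(X) = X*5**2 = X*25 = 25*X)
(-449 + (12*E(1) + 1))*S = (-449 + (12*(25*1) + 1))*(56/247) = (-449 + (12*25 + 1))*(56/247) = (-449 + (300 + 1))*(56/247) = (-449 + 301)*(56/247) = -148*56/247 = -8288/247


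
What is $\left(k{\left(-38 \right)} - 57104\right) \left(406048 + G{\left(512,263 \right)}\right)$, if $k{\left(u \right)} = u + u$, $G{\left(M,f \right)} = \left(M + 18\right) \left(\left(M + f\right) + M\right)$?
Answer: $-62220874440$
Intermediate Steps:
$G{\left(M,f \right)} = \left(18 + M\right) \left(f + 2 M\right)$
$k{\left(u \right)} = 2 u$
$\left(k{\left(-38 \right)} - 57104\right) \left(406048 + G{\left(512,263 \right)}\right) = \left(2 \left(-38\right) - 57104\right) \left(406048 + \left(2 \cdot 512^{2} + 18 \cdot 263 + 36 \cdot 512 + 512 \cdot 263\right)\right) = \left(-76 - 57104\right) \left(406048 + \left(2 \cdot 262144 + 4734 + 18432 + 134656\right)\right) = - 57180 \left(406048 + \left(524288 + 4734 + 18432 + 134656\right)\right) = - 57180 \left(406048 + 682110\right) = \left(-57180\right) 1088158 = -62220874440$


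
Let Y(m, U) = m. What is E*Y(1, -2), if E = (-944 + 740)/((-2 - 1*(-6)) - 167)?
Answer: 204/163 ≈ 1.2515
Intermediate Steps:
E = 204/163 (E = -204/((-2 + 6) - 167) = -204/(4 - 167) = -204/(-163) = -204*(-1/163) = 204/163 ≈ 1.2515)
E*Y(1, -2) = (204/163)*1 = 204/163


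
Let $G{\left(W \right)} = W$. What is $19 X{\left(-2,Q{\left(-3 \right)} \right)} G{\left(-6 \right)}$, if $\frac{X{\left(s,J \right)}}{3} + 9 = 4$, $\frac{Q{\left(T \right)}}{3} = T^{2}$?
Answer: $1710$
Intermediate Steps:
$Q{\left(T \right)} = 3 T^{2}$
$X{\left(s,J \right)} = -15$ ($X{\left(s,J \right)} = -27 + 3 \cdot 4 = -27 + 12 = -15$)
$19 X{\left(-2,Q{\left(-3 \right)} \right)} G{\left(-6 \right)} = 19 \left(-15\right) \left(-6\right) = \left(-285\right) \left(-6\right) = 1710$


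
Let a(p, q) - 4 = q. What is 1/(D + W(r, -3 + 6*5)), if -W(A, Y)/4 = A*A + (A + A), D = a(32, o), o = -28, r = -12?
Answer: -1/504 ≈ -0.0019841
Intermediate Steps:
a(p, q) = 4 + q
D = -24 (D = 4 - 28 = -24)
W(A, Y) = -8*A - 4*A**2 (W(A, Y) = -4*(A*A + (A + A)) = -4*(A**2 + 2*A) = -8*A - 4*A**2)
1/(D + W(r, -3 + 6*5)) = 1/(-24 - 4*(-12)*(2 - 12)) = 1/(-24 - 4*(-12)*(-10)) = 1/(-24 - 480) = 1/(-504) = -1/504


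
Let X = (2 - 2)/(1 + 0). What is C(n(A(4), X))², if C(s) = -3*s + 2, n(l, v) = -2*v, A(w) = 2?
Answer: 4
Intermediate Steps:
X = 0 (X = 0/1 = 0*1 = 0)
C(s) = 2 - 3*s
C(n(A(4), X))² = (2 - (-6)*0)² = (2 - 3*0)² = (2 + 0)² = 2² = 4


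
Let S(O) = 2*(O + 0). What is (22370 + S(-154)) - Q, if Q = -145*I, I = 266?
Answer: 60632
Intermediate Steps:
S(O) = 2*O
Q = -38570 (Q = -145*266 = -38570)
(22370 + S(-154)) - Q = (22370 + 2*(-154)) - 1*(-38570) = (22370 - 308) + 38570 = 22062 + 38570 = 60632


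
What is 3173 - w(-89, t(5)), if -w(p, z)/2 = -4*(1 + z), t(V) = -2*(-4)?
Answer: 3101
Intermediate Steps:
t(V) = 8
w(p, z) = 8 + 8*z (w(p, z) = -(-8)*(1 + z) = -2*(-4 - 4*z) = 8 + 8*z)
3173 - w(-89, t(5)) = 3173 - (8 + 8*8) = 3173 - (8 + 64) = 3173 - 1*72 = 3173 - 72 = 3101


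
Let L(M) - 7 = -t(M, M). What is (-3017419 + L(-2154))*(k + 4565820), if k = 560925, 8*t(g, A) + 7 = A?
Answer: -123744936175575/8 ≈ -1.5468e+13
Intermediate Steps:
t(g, A) = -7/8 + A/8
L(M) = 63/8 - M/8 (L(M) = 7 - (-7/8 + M/8) = 7 + (7/8 - M/8) = 63/8 - M/8)
(-3017419 + L(-2154))*(k + 4565820) = (-3017419 + (63/8 - ⅛*(-2154)))*(560925 + 4565820) = (-3017419 + (63/8 + 1077/4))*5126745 = (-3017419 + 2217/8)*5126745 = -24137135/8*5126745 = -123744936175575/8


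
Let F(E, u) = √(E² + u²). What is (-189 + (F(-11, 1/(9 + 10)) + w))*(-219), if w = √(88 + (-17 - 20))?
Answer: 41391 - 219*√51 - 219*√43682/19 ≈ 37418.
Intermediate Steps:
w = √51 (w = √(88 - 37) = √51 ≈ 7.1414)
(-189 + (F(-11, 1/(9 + 10)) + w))*(-219) = (-189 + (√((-11)² + (1/(9 + 10))²) + √51))*(-219) = (-189 + (√(121 + (1/19)²) + √51))*(-219) = (-189 + (√(121 + 1/361) + √51))*(-219) = (-189 + (√(43682/361) + √51))*(-219) = (-189 + (√43682/19 + √51))*(-219) = (-189 + (√51 + √43682/19))*(-219) = (-189 + √51 + √43682/19)*(-219) = 41391 - 219*√51 - 219*√43682/19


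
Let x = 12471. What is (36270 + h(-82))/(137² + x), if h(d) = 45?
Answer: 7263/6248 ≈ 1.1625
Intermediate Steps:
(36270 + h(-82))/(137² + x) = (36270 + 45)/(137² + 12471) = 36315/(18769 + 12471) = 36315/31240 = 36315*(1/31240) = 7263/6248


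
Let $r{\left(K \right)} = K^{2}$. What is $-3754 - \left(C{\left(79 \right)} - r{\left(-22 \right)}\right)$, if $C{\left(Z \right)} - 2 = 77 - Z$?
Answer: $-3270$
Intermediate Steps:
$C{\left(Z \right)} = 79 - Z$ ($C{\left(Z \right)} = 2 - \left(-77 + Z\right) = 79 - Z$)
$-3754 - \left(C{\left(79 \right)} - r{\left(-22 \right)}\right) = -3754 - \left(\left(79 - 79\right) - \left(-22\right)^{2}\right) = -3754 - \left(\left(79 - 79\right) - 484\right) = -3754 - \left(0 - 484\right) = -3754 - -484 = -3754 + 484 = -3270$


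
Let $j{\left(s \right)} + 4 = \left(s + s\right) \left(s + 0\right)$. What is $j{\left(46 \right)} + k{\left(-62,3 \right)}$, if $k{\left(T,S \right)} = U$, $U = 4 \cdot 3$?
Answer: $4240$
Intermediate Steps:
$U = 12$
$k{\left(T,S \right)} = 12$
$j{\left(s \right)} = -4 + 2 s^{2}$ ($j{\left(s \right)} = -4 + \left(s + s\right) \left(s + 0\right) = -4 + 2 s s = -4 + 2 s^{2}$)
$j{\left(46 \right)} + k{\left(-62,3 \right)} = \left(-4 + 2 \cdot 46^{2}\right) + 12 = \left(-4 + 2 \cdot 2116\right) + 12 = \left(-4 + 4232\right) + 12 = 4228 + 12 = 4240$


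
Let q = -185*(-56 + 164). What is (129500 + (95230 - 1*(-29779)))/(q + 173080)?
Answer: 254509/153100 ≈ 1.6624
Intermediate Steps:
q = -19980 (q = -185*108 = -19980)
(129500 + (95230 - 1*(-29779)))/(q + 173080) = (129500 + (95230 - 1*(-29779)))/(-19980 + 173080) = (129500 + (95230 + 29779))/153100 = (129500 + 125009)*(1/153100) = 254509*(1/153100) = 254509/153100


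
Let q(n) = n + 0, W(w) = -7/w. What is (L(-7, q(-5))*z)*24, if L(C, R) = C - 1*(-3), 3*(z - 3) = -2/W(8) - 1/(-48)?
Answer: -7598/21 ≈ -361.81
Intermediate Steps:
q(n) = n
z = 3799/1008 (z = 3 + (-2/((-7/8)) - 1/(-48))/3 = 3 + (-2/((-7*⅛)) - 1*(-1/48))/3 = 3 + (-2/(-7/8) + 1/48)/3 = 3 + (-2*(-8/7) + 1/48)/3 = 3 + (16/7 + 1/48)/3 = 3 + (⅓)*(775/336) = 3 + 775/1008 = 3799/1008 ≈ 3.7688)
L(C, R) = 3 + C (L(C, R) = C + 3 = 3 + C)
(L(-7, q(-5))*z)*24 = ((3 - 7)*(3799/1008))*24 = -4*3799/1008*24 = -3799/252*24 = -7598/21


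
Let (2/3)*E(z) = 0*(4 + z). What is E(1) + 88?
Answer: 88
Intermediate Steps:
E(z) = 0 (E(z) = 3*(0*(4 + z))/2 = (3/2)*0 = 0)
E(1) + 88 = 0 + 88 = 88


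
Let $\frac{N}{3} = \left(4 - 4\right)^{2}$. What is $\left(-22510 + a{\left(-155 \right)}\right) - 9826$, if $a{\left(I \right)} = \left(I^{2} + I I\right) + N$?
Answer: $15714$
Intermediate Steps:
$N = 0$ ($N = 3 \left(4 - 4\right)^{2} = 3 \cdot 0^{2} = 3 \cdot 0 = 0$)
$a{\left(I \right)} = 2 I^{2}$ ($a{\left(I \right)} = \left(I^{2} + I I\right) + 0 = \left(I^{2} + I^{2}\right) + 0 = 2 I^{2} + 0 = 2 I^{2}$)
$\left(-22510 + a{\left(-155 \right)}\right) - 9826 = \left(-22510 + 2 \left(-155\right)^{2}\right) - 9826 = \left(-22510 + 2 \cdot 24025\right) - 9826 = \left(-22510 + 48050\right) - 9826 = 25540 - 9826 = 15714$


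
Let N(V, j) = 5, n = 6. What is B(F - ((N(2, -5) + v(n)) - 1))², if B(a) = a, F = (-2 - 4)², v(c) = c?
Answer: 676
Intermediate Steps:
F = 36 (F = (-6)² = 36)
B(F - ((N(2, -5) + v(n)) - 1))² = (36 - ((5 + 6) - 1))² = (36 - (11 - 1))² = (36 - 1*10)² = (36 - 10)² = 26² = 676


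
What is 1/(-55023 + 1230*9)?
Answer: -1/43953 ≈ -2.2752e-5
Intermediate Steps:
1/(-55023 + 1230*9) = 1/(-55023 + 11070) = 1/(-43953) = -1/43953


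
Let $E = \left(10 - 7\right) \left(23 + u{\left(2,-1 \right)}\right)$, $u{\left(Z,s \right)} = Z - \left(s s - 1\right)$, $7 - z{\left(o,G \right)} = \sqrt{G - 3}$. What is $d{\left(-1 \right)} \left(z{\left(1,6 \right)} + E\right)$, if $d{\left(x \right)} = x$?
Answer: $-82 + \sqrt{3} \approx -80.268$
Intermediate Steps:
$z{\left(o,G \right)} = 7 - \sqrt{-3 + G}$ ($z{\left(o,G \right)} = 7 - \sqrt{G - 3} = 7 - \sqrt{-3 + G}$)
$u{\left(Z,s \right)} = 1 + Z - s^{2}$ ($u{\left(Z,s \right)} = Z - \left(s^{2} - 1\right) = Z - \left(-1 + s^{2}\right) = 1 + Z - s^{2}$)
$E = 75$ ($E = \left(10 - 7\right) \left(23 + \left(1 + 2 - \left(-1\right)^{2}\right)\right) = 3 \left(23 + \left(1 + 2 - 1\right)\right) = 3 \left(23 + 2\right) = 3 \cdot 25 = 75$)
$d{\left(-1 \right)} \left(z{\left(1,6 \right)} + E\right) = - (\left(7 - \sqrt{-3 + 6}\right) + 75) = - (\left(7 - \sqrt{3}\right) + 75) = - (82 - \sqrt{3}) = -82 + \sqrt{3}$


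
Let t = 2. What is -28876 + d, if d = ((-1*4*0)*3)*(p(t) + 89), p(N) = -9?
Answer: -28876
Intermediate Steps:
d = 0 (d = ((-1*4*0)*3)*(-9 + 89) = (-4*0*3)*80 = (0*3)*80 = 0*80 = 0)
-28876 + d = -28876 + 0 = -28876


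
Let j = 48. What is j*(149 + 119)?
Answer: 12864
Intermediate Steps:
j*(149 + 119) = 48*(149 + 119) = 48*268 = 12864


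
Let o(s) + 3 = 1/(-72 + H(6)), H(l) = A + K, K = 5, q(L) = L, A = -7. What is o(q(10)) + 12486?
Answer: 923741/74 ≈ 12483.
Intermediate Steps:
H(l) = -2 (H(l) = -7 + 5 = -2)
o(s) = -223/74 (o(s) = -3 + 1/(-72 - 2) = -3 + 1/(-74) = -3 - 1/74 = -223/74)
o(q(10)) + 12486 = -223/74 + 12486 = 923741/74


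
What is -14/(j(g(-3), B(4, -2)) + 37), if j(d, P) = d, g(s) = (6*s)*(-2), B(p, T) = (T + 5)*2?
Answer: -14/73 ≈ -0.19178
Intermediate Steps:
B(p, T) = 10 + 2*T (B(p, T) = (5 + T)*2 = 10 + 2*T)
g(s) = -12*s
-14/(j(g(-3), B(4, -2)) + 37) = -14/(-12*(-3) + 37) = -14/(36 + 37) = -14/73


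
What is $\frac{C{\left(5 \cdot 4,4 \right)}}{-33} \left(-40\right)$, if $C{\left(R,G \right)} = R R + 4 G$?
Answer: $\frac{16640}{33} \approx 504.24$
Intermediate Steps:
$C{\left(R,G \right)} = R^{2} + 4 G$
$\frac{C{\left(5 \cdot 4,4 \right)}}{-33} \left(-40\right) = \frac{\left(5 \cdot 4\right)^{2} + 4 \cdot 4}{-33} \left(-40\right) = \left(20^{2} + 16\right) \left(- \frac{1}{33}\right) \left(-40\right) = \left(400 + 16\right) \left(- \frac{1}{33}\right) \left(-40\right) = 416 \left(- \frac{1}{33}\right) \left(-40\right) = \left(- \frac{416}{33}\right) \left(-40\right) = \frac{16640}{33}$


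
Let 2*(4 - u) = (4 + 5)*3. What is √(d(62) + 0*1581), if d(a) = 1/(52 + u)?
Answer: √170/85 ≈ 0.15339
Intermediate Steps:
u = -19/2 (u = 4 - (4 + 5)*3/2 = 4 - 9*3/2 = 4 - ½*27 = 4 - 27/2 = -19/2 ≈ -9.5000)
d(a) = 2/85 (d(a) = 1/(52 - 19/2) = 1/(85/2) = 2/85)
√(d(62) + 0*1581) = √(2/85 + 0*1581) = √(2/85 + 0) = √(2/85) = √170/85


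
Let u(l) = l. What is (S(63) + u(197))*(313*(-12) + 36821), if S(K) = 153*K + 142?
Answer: 329922570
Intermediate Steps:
S(K) = 142 + 153*K
(S(63) + u(197))*(313*(-12) + 36821) = ((142 + 153*63) + 197)*(313*(-12) + 36821) = ((142 + 9639) + 197)*(-3756 + 36821) = (9781 + 197)*33065 = 9978*33065 = 329922570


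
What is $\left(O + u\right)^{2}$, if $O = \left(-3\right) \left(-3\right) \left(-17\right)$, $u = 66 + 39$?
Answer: $2304$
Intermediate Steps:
$u = 105$
$O = -153$ ($O = 9 \left(-17\right) = -153$)
$\left(O + u\right)^{2} = \left(-153 + 105\right)^{2} = \left(-48\right)^{2} = 2304$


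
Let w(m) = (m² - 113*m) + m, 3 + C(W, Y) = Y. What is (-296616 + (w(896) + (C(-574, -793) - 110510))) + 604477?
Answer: 899019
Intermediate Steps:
C(W, Y) = -3 + Y
w(m) = m² - 112*m
(-296616 + (w(896) + (C(-574, -793) - 110510))) + 604477 = (-296616 + (896*(-112 + 896) + ((-3 - 793) - 110510))) + 604477 = (-296616 + (896*784 + (-796 - 110510))) + 604477 = (-296616 + (702464 - 111306)) + 604477 = (-296616 + 591158) + 604477 = 294542 + 604477 = 899019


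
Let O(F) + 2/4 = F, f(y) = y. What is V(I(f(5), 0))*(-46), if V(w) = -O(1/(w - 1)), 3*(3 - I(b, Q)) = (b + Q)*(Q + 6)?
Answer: -115/4 ≈ -28.750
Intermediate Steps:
O(F) = -1/2 + F
I(b, Q) = 3 - (6 + Q)*(Q + b)/3 (I(b, Q) = 3 - (b + Q)*(Q + 6)/3 = 3 - (Q + b)*(6 + Q)/3 = 3 - (6 + Q)*(Q + b)/3)
V(w) = 1/2 - 1/(-1 + w) (V(w) = -(-1/2 + 1/(w - 1)) = -(-1/2 + 1/(-1 + w)) = 1/2 - 1/(-1 + w))
V(I(f(5), 0))*(-46) = ((-3 + (3 - 2*0 - 2*5 - 1/3*0**2 - 1/3*0*5))/(2*(-1 + (3 - 2*0 - 2*5 - 1/3*0**2 - 1/3*0*5))))*(-46) = ((-3 + (3 + 0 - 10 - 1/3*0 + 0))/(2*(-1 + (3 + 0 - 10 - 1/3*0 + 0))))*(-46) = ((-3 + (3 + 0 - 10 + 0 + 0))/(2*(-1 + (3 + 0 - 10 + 0 + 0))))*(-46) = ((-3 - 7)/(2*(-1 - 7)))*(-46) = ((1/2)*(-10)/(-8))*(-46) = ((1/2)*(-1/8)*(-10))*(-46) = (5/8)*(-46) = -115/4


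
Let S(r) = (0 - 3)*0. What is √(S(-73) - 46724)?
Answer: 2*I*√11681 ≈ 216.16*I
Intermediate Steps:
S(r) = 0 (S(r) = -3*0 = 0)
√(S(-73) - 46724) = √(0 - 46724) = √(-46724) = 2*I*√11681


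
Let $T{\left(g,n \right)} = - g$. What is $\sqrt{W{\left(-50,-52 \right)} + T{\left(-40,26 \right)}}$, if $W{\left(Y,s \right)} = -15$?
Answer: $5$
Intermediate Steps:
$\sqrt{W{\left(-50,-52 \right)} + T{\left(-40,26 \right)}} = \sqrt{-15 - -40} = \sqrt{-15 + 40} = \sqrt{25} = 5$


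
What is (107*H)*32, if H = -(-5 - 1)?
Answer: 20544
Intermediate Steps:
H = 6 (H = -1*(-6) = 6)
(107*H)*32 = (107*6)*32 = 642*32 = 20544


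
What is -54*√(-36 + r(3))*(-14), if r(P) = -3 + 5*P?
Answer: 1512*I*√6 ≈ 3703.6*I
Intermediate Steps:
-54*√(-36 + r(3))*(-14) = -54*√(-36 + (-3 + 5*3))*(-14) = -54*√(-36 + (-3 + 15))*(-14) = -54*√(-36 + 12)*(-14) = -108*I*√6*(-14) = 1512*I*√6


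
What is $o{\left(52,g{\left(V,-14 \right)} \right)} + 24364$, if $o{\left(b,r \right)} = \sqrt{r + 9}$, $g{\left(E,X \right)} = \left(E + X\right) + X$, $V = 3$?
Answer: $24364 + 4 i \approx 24364.0 + 4.0 i$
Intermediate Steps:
$g{\left(E,X \right)} = E + 2 X$
$o{\left(b,r \right)} = \sqrt{9 + r}$
$o{\left(52,g{\left(V,-14 \right)} \right)} + 24364 = \sqrt{9 + \left(3 + 2 \left(-14\right)\right)} + 24364 = \sqrt{9 + \left(3 - 28\right)} + 24364 = \sqrt{9 - 25} + 24364 = \sqrt{-16} + 24364 = 4 i + 24364 = 24364 + 4 i$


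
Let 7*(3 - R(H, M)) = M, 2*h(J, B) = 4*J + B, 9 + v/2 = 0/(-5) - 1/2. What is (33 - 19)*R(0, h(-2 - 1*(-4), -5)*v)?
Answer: 99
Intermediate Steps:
v = -19 (v = -18 + 2*(0/(-5) - 1/2) = -18 + 2*(0*(-⅕) - 1*½) = -18 + 2*(0 - ½) = -18 + 2*(-½) = -18 - 1 = -19)
h(J, B) = B/2 + 2*J (h(J, B) = (4*J + B)/2 = (B + 4*J)/2 = B/2 + 2*J)
R(H, M) = 3 - M/7
(33 - 19)*R(0, h(-2 - 1*(-4), -5)*v) = (33 - 19)*(3 - ((½)*(-5) + 2*(-2 - 1*(-4)))*(-19)/7) = 14*(3 - (-5/2 + 2*(-2 + 4))*(-19)/7) = 14*(3 - (-5/2 + 2*2)*(-19)/7) = 14*(3 - (-5/2 + 4)*(-19)/7) = 14*(3 - 3*(-19)/14) = 14*(3 - ⅐*(-57/2)) = 14*(3 + 57/14) = 14*(99/14) = 99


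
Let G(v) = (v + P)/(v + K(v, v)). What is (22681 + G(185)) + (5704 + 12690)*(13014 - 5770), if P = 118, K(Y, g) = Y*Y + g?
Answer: 4610434724418/34595 ≈ 1.3327e+8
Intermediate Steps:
K(Y, g) = g + Y**2 (K(Y, g) = Y**2 + g = g + Y**2)
G(v) = (118 + v)/(v**2 + 2*v) (G(v) = (v + 118)/(v + (v + v**2)) = (118 + v)/(v**2 + 2*v))
(22681 + G(185)) + (5704 + 12690)*(13014 - 5770) = (22681 + (118 + 185)/(185*(2 + 185))) + (5704 + 12690)*(13014 - 5770) = (22681 + (1/185)*303/187) + 18394*7244 = (22681 + (1/185)*(1/187)*303) + 133246136 = (22681 + 303/34595) + 133246136 = 784649498/34595 + 133246136 = 4610434724418/34595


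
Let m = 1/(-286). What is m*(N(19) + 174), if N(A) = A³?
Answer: -541/22 ≈ -24.591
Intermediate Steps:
m = -1/286 ≈ -0.0034965
m*(N(19) + 174) = -(19³ + 174)/286 = -(6859 + 174)/286 = -1/286*7033 = -541/22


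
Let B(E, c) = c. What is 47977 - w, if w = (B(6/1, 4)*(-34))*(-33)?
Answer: 43489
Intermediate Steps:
w = 4488 (w = (4*(-34))*(-33) = -136*(-33) = 4488)
47977 - w = 47977 - 1*4488 = 47977 - 4488 = 43489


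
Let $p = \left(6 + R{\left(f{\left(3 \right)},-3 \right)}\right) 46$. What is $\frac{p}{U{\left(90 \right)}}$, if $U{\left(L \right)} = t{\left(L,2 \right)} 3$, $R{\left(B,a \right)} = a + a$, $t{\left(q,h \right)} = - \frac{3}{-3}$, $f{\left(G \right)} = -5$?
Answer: $0$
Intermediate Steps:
$t{\left(q,h \right)} = 1$ ($t{\left(q,h \right)} = \left(-3\right) \left(- \frac{1}{3}\right) = 1$)
$R{\left(B,a \right)} = 2 a$
$U{\left(L \right)} = 3$ ($U{\left(L \right)} = 1 \cdot 3 = 3$)
$p = 0$ ($p = \left(6 + 2 \left(-3\right)\right) 46 = \left(6 - 6\right) 46 = 0 \cdot 46 = 0$)
$\frac{p}{U{\left(90 \right)}} = \frac{0}{3} = 0 \cdot \frac{1}{3} = 0$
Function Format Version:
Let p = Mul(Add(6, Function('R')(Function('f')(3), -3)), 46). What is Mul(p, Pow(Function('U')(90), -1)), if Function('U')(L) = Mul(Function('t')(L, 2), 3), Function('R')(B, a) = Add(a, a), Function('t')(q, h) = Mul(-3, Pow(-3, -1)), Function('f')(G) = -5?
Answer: 0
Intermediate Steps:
Function('t')(q, h) = 1 (Function('t')(q, h) = Mul(-3, Rational(-1, 3)) = 1)
Function('R')(B, a) = Mul(2, a)
Function('U')(L) = 3 (Function('U')(L) = Mul(1, 3) = 3)
p = 0 (p = Mul(Add(6, Mul(2, -3)), 46) = Mul(Add(6, -6), 46) = Mul(0, 46) = 0)
Mul(p, Pow(Function('U')(90), -1)) = Mul(0, Pow(3, -1)) = Mul(0, Rational(1, 3)) = 0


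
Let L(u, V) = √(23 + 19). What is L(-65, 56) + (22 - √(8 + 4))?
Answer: 22 + √42 - 2*√3 ≈ 25.017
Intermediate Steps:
L(u, V) = √42
L(-65, 56) + (22 - √(8 + 4)) = √42 + (22 - √(8 + 4)) = √42 + (22 - √12) = √42 + (22 - 2*√3) = 22 + √42 - 2*√3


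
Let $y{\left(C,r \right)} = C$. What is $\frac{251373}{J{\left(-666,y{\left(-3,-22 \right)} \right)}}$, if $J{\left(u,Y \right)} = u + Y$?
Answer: $- \frac{83791}{223} \approx -375.74$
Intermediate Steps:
$J{\left(u,Y \right)} = Y + u$
$\frac{251373}{J{\left(-666,y{\left(-3,-22 \right)} \right)}} = \frac{251373}{-3 - 666} = \frac{251373}{-669} = 251373 \left(- \frac{1}{669}\right) = - \frac{83791}{223}$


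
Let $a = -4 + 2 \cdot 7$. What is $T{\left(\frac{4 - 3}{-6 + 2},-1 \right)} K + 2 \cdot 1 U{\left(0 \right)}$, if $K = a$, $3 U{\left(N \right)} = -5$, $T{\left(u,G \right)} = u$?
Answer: $- \frac{35}{6} \approx -5.8333$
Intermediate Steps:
$U{\left(N \right)} = - \frac{5}{3}$ ($U{\left(N \right)} = \frac{1}{3} \left(-5\right) = - \frac{5}{3}$)
$a = 10$ ($a = -4 + 14 = 10$)
$K = 10$
$T{\left(\frac{4 - 3}{-6 + 2},-1 \right)} K + 2 \cdot 1 U{\left(0 \right)} = \frac{4 - 3}{-6 + 2} \cdot 10 + 2 \cdot 1 \left(- \frac{5}{3}\right) = 1 \frac{1}{-4} \cdot 10 + 2 \left(- \frac{5}{3}\right) = 1 \left(- \frac{1}{4}\right) 10 - \frac{10}{3} = \left(- \frac{1}{4}\right) 10 - \frac{10}{3} = - \frac{5}{2} - \frac{10}{3} = - \frac{35}{6}$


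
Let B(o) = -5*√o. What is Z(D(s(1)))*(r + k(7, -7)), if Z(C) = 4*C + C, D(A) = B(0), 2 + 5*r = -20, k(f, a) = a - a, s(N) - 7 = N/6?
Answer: 0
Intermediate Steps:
s(N) = 7 + N/6
k(f, a) = 0
r = -22/5 (r = -⅖ + (⅕)*(-20) = -⅖ - 4 = -22/5 ≈ -4.4000)
D(A) = 0 (D(A) = -5*√0 = -5*0 = 0)
Z(C) = 5*C
Z(D(s(1)))*(r + k(7, -7)) = (5*0)*(-22/5 + 0) = 0*(-22/5) = 0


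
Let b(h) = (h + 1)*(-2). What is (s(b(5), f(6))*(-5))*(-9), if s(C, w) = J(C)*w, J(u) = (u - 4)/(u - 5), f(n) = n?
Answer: 4320/17 ≈ 254.12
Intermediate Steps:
J(u) = (-4 + u)/(-5 + u)
b(h) = -2 - 2*h (b(h) = (1 + h)*(-2) = -2 - 2*h)
s(C, w) = w*(-4 + C)/(-5 + C) (s(C, w) = ((-4 + C)/(-5 + C))*w = w*(-4 + C)/(-5 + C))
(s(b(5), f(6))*(-5))*(-9) = ((6*(-4 + (-2 - 2*5))/(-5 + (-2 - 2*5)))*(-5))*(-9) = ((6*(-4 + (-2 - 10))/(-5 + (-2 - 10)))*(-5))*(-9) = ((6*(-4 - 12)/(-5 - 12))*(-5))*(-9) = ((6*(-16)/(-17))*(-5))*(-9) = ((6*(-1/17)*(-16))*(-5))*(-9) = ((96/17)*(-5))*(-9) = -480/17*(-9) = 4320/17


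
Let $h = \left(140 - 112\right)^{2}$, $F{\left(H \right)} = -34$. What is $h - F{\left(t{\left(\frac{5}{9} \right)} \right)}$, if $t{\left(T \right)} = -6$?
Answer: $818$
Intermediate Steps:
$h = 784$ ($h = 28^{2} = 784$)
$h - F{\left(t{\left(\frac{5}{9} \right)} \right)} = 784 - -34 = 784 + 34 = 818$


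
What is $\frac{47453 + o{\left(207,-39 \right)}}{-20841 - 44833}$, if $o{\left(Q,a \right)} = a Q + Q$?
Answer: $- \frac{39587}{65674} \approx -0.60278$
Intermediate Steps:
$o{\left(Q,a \right)} = Q + Q a$ ($o{\left(Q,a \right)} = Q a + Q = Q + Q a$)
$\frac{47453 + o{\left(207,-39 \right)}}{-20841 - 44833} = \frac{47453 + 207 \left(1 - 39\right)}{-20841 - 44833} = \frac{47453 + 207 \left(-38\right)}{-65674} = \left(47453 - 7866\right) \left(- \frac{1}{65674}\right) = 39587 \left(- \frac{1}{65674}\right) = - \frac{39587}{65674}$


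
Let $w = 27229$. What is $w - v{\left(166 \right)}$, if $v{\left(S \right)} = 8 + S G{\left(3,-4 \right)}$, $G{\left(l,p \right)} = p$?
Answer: $27885$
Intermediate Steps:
$v{\left(S \right)} = 8 - 4 S$ ($v{\left(S \right)} = 8 + S \left(-4\right) = 8 - 4 S$)
$w - v{\left(166 \right)} = 27229 - \left(8 - 664\right) = 27229 - -656 = 27229 + 656 = 27885$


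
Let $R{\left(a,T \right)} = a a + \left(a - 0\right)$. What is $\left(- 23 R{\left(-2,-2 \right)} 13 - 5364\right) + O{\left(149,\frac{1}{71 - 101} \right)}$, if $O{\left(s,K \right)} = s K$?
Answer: $- \frac{179009}{30} \approx -5967.0$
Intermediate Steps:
$R{\left(a,T \right)} = a + a^{2}$ ($R{\left(a,T \right)} = a^{2} + \left(a + 0\right) = a^{2} + a = a + a^{2}$)
$O{\left(s,K \right)} = K s$
$\left(- 23 R{\left(-2,-2 \right)} 13 - 5364\right) + O{\left(149,\frac{1}{71 - 101} \right)} = \left(- 23 - 2 \left(1 - 2\right) 13 - 5364\right) + \frac{1}{71 - 101} \cdot 149 = \left(- 23 \left(-2\right) \left(-1\right) 13 - 5364\right) + \frac{1}{-30} \cdot 149 = \left(- 23 \cdot 2 \cdot 13 - 5364\right) - \frac{149}{30} = \left(\left(-23\right) 26 - 5364\right) - \frac{149}{30} = \left(-598 - 5364\right) - \frac{149}{30} = -5962 - \frac{149}{30} = - \frac{179009}{30}$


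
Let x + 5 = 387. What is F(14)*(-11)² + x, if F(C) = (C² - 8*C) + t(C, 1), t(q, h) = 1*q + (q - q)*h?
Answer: 12240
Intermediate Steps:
x = 382 (x = -5 + 387 = 382)
t(q, h) = q (t(q, h) = q + 0*h = q + 0 = q)
F(C) = C² - 7*C (F(C) = (C² - 8*C) + C = C² - 7*C)
F(14)*(-11)² + x = (14*(-7 + 14))*(-11)² + 382 = (14*7)*121 + 382 = 98*121 + 382 = 11858 + 382 = 12240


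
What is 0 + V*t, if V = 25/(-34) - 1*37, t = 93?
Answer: -119319/34 ≈ -3509.4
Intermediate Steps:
V = -1283/34 (V = 25*(-1/34) - 37 = -25/34 - 37 = -1283/34 ≈ -37.735)
0 + V*t = 0 - 1283/34*93 = 0 - 119319/34 = -119319/34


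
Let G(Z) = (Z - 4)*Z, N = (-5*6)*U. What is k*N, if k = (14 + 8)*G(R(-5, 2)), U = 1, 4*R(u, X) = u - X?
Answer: -26565/4 ≈ -6641.3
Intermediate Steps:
R(u, X) = -X/4 + u/4 (R(u, X) = (u - X)/4 = -X/4 + u/4)
N = -30 (N = -5*6*1 = -30*1 = -30)
G(Z) = Z*(-4 + Z) (G(Z) = (-4 + Z)*Z = Z*(-4 + Z))
k = 1771/8 (k = (14 + 8)*((-¼*2 + (¼)*(-5))*(-4 + (-¼*2 + (¼)*(-5)))) = 22*((-½ - 5/4)*(-4 + (-½ - 5/4))) = 22*(-7*(-4 - 7/4)/4) = 22*(-7/4*(-23/4)) = 22*(161/16) = 1771/8 ≈ 221.38)
k*N = (1771/8)*(-30) = -26565/4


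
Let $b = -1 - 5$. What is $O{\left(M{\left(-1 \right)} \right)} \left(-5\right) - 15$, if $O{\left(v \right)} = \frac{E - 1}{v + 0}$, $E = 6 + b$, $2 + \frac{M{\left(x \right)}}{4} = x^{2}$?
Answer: $- \frac{65}{4} \approx -16.25$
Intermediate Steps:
$b = -6$ ($b = -1 - 5 = -6$)
$M{\left(x \right)} = -8 + 4 x^{2}$
$E = 0$ ($E = 6 - 6 = 0$)
$O{\left(v \right)} = - \frac{1}{v}$ ($O{\left(v \right)} = \frac{0 - 1}{v + 0} = - \frac{1}{v}$)
$O{\left(M{\left(-1 \right)} \right)} \left(-5\right) - 15 = - \frac{1}{-8 + 4 \left(-1\right)^{2}} \left(-5\right) - 15 = - \frac{1}{-8 + 4 \cdot 1} \left(-5\right) - 15 = - \frac{1}{-8 + 4} \left(-5\right) - 15 = - \frac{1}{-4} \left(-5\right) - 15 = \left(-1\right) \left(- \frac{1}{4}\right) \left(-5\right) - 15 = \frac{1}{4} \left(-5\right) - 15 = - \frac{5}{4} - 15 = - \frac{65}{4}$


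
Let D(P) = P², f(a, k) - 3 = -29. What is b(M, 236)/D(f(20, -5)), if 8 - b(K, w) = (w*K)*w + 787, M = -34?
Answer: 1892885/676 ≈ 2800.1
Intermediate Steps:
f(a, k) = -26 (f(a, k) = 3 - 29 = -26)
b(K, w) = -779 - K*w² (b(K, w) = 8 - ((w*K)*w + 787) = 8 - ((K*w)*w + 787) = 8 - (K*w² + 787) = 8 - (787 + K*w²) = 8 + (-787 - K*w²) = -779 - K*w²)
b(M, 236)/D(f(20, -5)) = (-779 - 1*(-34)*236²)/((-26)²) = (-779 - 1*(-34)*55696)/676 = (-779 + 1893664)*(1/676) = 1892885*(1/676) = 1892885/676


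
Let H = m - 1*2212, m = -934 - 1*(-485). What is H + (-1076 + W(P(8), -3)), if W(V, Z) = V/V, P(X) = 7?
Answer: -3736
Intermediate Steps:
m = -449 (m = -934 + 485 = -449)
W(V, Z) = 1
H = -2661 (H = -449 - 1*2212 = -449 - 2212 = -2661)
H + (-1076 + W(P(8), -3)) = -2661 + (-1076 + 1) = -2661 - 1075 = -3736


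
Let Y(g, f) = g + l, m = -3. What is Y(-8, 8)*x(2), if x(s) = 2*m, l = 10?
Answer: -12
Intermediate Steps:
Y(g, f) = 10 + g (Y(g, f) = g + 10 = 10 + g)
x(s) = -6 (x(s) = 2*(-3) = -6)
Y(-8, 8)*x(2) = (10 - 8)*(-6) = 2*(-6) = -12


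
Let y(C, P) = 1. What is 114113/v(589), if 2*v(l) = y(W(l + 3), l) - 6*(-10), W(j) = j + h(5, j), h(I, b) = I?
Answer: 228226/61 ≈ 3741.4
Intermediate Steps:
W(j) = 5 + j (W(j) = j + 5 = 5 + j)
v(l) = 61/2 (v(l) = (1 - 6*(-10))/2 = (1 + 60)/2 = (½)*61 = 61/2)
114113/v(589) = 114113/(61/2) = 114113*(2/61) = 228226/61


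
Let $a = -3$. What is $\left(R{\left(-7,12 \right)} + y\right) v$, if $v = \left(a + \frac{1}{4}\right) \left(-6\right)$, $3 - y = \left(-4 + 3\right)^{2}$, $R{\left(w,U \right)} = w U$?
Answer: $-1353$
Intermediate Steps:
$R{\left(w,U \right)} = U w$
$y = 2$ ($y = 3 - \left(-4 + 3\right)^{2} = 3 - \left(-1\right)^{2} = 3 - 1 = 2$)
$v = \frac{33}{2}$ ($v = \left(-3 + \frac{1}{4}\right) \left(-6\right) = \left(- \frac{11}{4}\right) \left(-6\right) = \frac{33}{2} \approx 16.5$)
$\left(R{\left(-7,12 \right)} + y\right) v = \left(12 \left(-7\right) + 2\right) \frac{33}{2} = \left(-84 + 2\right) \frac{33}{2} = \left(-82\right) \frac{33}{2} = -1353$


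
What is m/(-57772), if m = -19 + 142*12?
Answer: -1685/57772 ≈ -0.029166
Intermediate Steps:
m = 1685 (m = -19 + 1704 = 1685)
m/(-57772) = 1685/(-57772) = 1685*(-1/57772) = -1685/57772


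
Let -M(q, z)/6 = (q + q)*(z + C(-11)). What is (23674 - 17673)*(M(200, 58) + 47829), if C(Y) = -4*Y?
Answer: -1182022971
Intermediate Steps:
M(q, z) = -12*q*(44 + z) (M(q, z) = -6*(q + q)*(z - 4*(-11)) = -6*2*q*(z + 44) = -6*2*q*(44 + z) = -12*q*(44 + z))
(23674 - 17673)*(M(200, 58) + 47829) = (23674 - 17673)*(-12*200*(44 + 58) + 47829) = 6001*(-12*200*102 + 47829) = 6001*(-244800 + 47829) = 6001*(-196971) = -1182022971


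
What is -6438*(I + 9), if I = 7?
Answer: -103008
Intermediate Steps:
-6438*(I + 9) = -6438*(7 + 9) = -6438*16 = -103008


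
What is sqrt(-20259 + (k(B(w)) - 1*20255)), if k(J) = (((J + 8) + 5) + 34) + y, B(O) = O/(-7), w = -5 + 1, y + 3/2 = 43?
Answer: I*sqrt(7923286)/14 ≈ 201.06*I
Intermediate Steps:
y = 83/2 (y = -3/2 + 43 = 83/2 ≈ 41.500)
w = -4
B(O) = -O/7 (B(O) = O*(-1/7) = -O/7)
k(J) = 177/2 + J (k(J) = (((J + 8) + 5) + 34) + 83/2 = (((8 + J) + 5) + 34) + 83/2 = ((13 + J) + 34) + 83/2 = (47 + J) + 83/2 = 177/2 + J)
sqrt(-20259 + (k(B(w)) - 1*20255)) = sqrt(-20259 + ((177/2 - 1/7*(-4)) - 1*20255)) = sqrt(-20259 + ((177/2 + 4/7) - 20255)) = sqrt(-20259 + (1247/14 - 20255)) = sqrt(-20259 - 282323/14) = sqrt(-565949/14) = I*sqrt(7923286)/14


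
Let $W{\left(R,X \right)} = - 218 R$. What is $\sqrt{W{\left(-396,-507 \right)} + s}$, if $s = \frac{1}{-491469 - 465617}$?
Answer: $\frac{\sqrt{79077623043636802}}{957086} \approx 293.82$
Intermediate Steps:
$s = - \frac{1}{957086}$ ($s = \frac{1}{-957086} = - \frac{1}{957086} \approx -1.0448 \cdot 10^{-6}$)
$\sqrt{W{\left(-396,-507 \right)} + s} = \sqrt{\left(-218\right) \left(-396\right) - \frac{1}{957086}} = \sqrt{86328 - \frac{1}{957086}} = \sqrt{\frac{82623320207}{957086}} = \frac{\sqrt{79077623043636802}}{957086}$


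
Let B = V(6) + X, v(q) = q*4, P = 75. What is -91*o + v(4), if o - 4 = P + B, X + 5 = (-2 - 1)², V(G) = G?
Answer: -8083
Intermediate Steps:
X = 4 (X = -5 + (-2 - 1)² = -5 + (-3)² = -5 + 9 = 4)
v(q) = 4*q
B = 10 (B = 6 + 4 = 10)
o = 89 (o = 4 + (75 + 10) = 4 + 85 = 89)
-91*o + v(4) = -91*89 + 4*4 = -8099 + 16 = -8083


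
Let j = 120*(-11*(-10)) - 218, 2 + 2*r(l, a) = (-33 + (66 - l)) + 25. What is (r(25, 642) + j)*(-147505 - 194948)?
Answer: -8902065735/2 ≈ -4.4510e+9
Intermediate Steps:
r(l, a) = 28 - l/2 (r(l, a) = -1 + ((-33 + (66 - l)) + 25)/2 = -1 + ((33 - l) + 25)/2 = -1 + (58 - l)/2 = -1 + (29 - l/2) = 28 - l/2)
j = 12982 (j = 120*110 - 218 = 13200 - 218 = 12982)
(r(25, 642) + j)*(-147505 - 194948) = ((28 - 1/2*25) + 12982)*(-147505 - 194948) = ((28 - 25/2) + 12982)*(-342453) = (31/2 + 12982)*(-342453) = (25995/2)*(-342453) = -8902065735/2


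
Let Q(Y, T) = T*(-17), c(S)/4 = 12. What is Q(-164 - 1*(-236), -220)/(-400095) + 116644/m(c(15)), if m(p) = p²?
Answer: 15248387/301248 ≈ 50.617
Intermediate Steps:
c(S) = 48 (c(S) = 4*12 = 48)
Q(Y, T) = -17*T
Q(-164 - 1*(-236), -220)/(-400095) + 116644/m(c(15)) = -17*(-220)/(-400095) + 116644/(48²) = 3740*(-1/400095) + 116644/2304 = -44/4707 + 116644*(1/2304) = -44/4707 + 29161/576 = 15248387/301248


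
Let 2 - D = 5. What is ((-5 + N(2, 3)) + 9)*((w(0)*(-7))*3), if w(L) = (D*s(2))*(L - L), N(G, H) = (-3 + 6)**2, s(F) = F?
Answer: 0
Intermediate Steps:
N(G, H) = 9 (N(G, H) = 3**2 = 9)
D = -3 (D = 2 - 1*5 = 2 - 5 = -3)
w(L) = 0 (w(L) = (-3*2)*(L - L) = -6*0 = 0)
((-5 + N(2, 3)) + 9)*((w(0)*(-7))*3) = ((-5 + 9) + 9)*((0*(-7))*3) = (4 + 9)*(0*3) = 13*0 = 0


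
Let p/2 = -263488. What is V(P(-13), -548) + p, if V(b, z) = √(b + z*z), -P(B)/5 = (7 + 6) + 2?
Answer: -526976 + √300229 ≈ -5.2643e+5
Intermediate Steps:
P(B) = -75 (P(B) = -5*((7 + 6) + 2) = -5*(13 + 2) = -5*15 = -75)
p = -526976 (p = 2*(-263488) = -526976)
V(b, z) = √(b + z²)
V(P(-13), -548) + p = √(-75 + (-548)²) - 526976 = √(-75 + 300304) - 526976 = √300229 - 526976 = -526976 + √300229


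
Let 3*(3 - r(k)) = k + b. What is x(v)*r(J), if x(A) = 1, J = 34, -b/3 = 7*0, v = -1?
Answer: -25/3 ≈ -8.3333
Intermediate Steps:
b = 0 (b = -21*0 = -3*0 = 0)
r(k) = 3 - k/3 (r(k) = 3 - (k + 0)/3 = 3 - k/3)
x(v)*r(J) = 1*(3 - ⅓*34) = 1*(3 - 34/3) = 1*(-25/3) = -25/3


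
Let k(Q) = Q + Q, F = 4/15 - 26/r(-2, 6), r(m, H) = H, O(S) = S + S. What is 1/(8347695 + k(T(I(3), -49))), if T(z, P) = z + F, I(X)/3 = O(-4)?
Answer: 15/125214583 ≈ 1.1979e-7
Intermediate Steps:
O(S) = 2*S
F = -61/15 (F = 4/15 - 26/6 = 4*(1/15) - 26*⅙ = 4/15 - 13/3 = -61/15 ≈ -4.0667)
I(X) = -24 (I(X) = 3*(2*(-4)) = 3*(-8) = -24)
T(z, P) = -61/15 + z (T(z, P) = z - 61/15 = -61/15 + z)
k(Q) = 2*Q
1/(8347695 + k(T(I(3), -49))) = 1/(8347695 + 2*(-61/15 - 24)) = 1/(8347695 + 2*(-421/15)) = 1/(8347695 - 842/15) = 1/(125214583/15) = 15/125214583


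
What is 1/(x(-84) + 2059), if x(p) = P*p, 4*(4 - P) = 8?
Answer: 1/1891 ≈ 0.00052882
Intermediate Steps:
P = 2 (P = 4 - ¼*8 = 4 - 2 = 2)
x(p) = 2*p
1/(x(-84) + 2059) = 1/(2*(-84) + 2059) = 1/(-168 + 2059) = 1/1891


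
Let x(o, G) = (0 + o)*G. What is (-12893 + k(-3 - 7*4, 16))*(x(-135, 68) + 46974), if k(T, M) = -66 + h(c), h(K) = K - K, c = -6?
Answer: -489772446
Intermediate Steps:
h(K) = 0
x(o, G) = G*o (x(o, G) = o*G = G*o)
k(T, M) = -66 (k(T, M) = -66 + 0 = -66)
(-12893 + k(-3 - 7*4, 16))*(x(-135, 68) + 46974) = (-12893 - 66)*(68*(-135) + 46974) = -12959*(-9180 + 46974) = -12959*37794 = -489772446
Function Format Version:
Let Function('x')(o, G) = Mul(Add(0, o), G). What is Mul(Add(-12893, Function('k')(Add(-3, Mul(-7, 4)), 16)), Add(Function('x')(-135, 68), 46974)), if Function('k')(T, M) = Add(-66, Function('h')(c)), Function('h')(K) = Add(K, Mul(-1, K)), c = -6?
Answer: -489772446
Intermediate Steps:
Function('h')(K) = 0
Function('x')(o, G) = Mul(G, o) (Function('x')(o, G) = Mul(o, G) = Mul(G, o))
Function('k')(T, M) = -66 (Function('k')(T, M) = Add(-66, 0) = -66)
Mul(Add(-12893, Function('k')(Add(-3, Mul(-7, 4)), 16)), Add(Function('x')(-135, 68), 46974)) = Mul(Add(-12893, -66), Add(Mul(68, -135), 46974)) = Mul(-12959, Add(-9180, 46974)) = Mul(-12959, 37794) = -489772446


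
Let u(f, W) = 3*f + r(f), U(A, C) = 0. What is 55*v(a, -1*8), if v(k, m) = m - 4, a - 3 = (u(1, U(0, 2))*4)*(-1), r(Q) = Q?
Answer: -660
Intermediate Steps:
u(f, W) = 4*f (u(f, W) = 3*f + f = 4*f)
a = -13 (a = 3 + ((4*1)*4)*(-1) = 3 + (4*4)*(-1) = 3 + 16*(-1) = 3 - 16 = -13)
v(k, m) = -4 + m
55*v(a, -1*8) = 55*(-4 - 1*8) = 55*(-4 - 8) = 55*(-12) = -660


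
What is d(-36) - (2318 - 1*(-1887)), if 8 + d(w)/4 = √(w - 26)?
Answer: -4237 + 4*I*√62 ≈ -4237.0 + 31.496*I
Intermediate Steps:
d(w) = -32 + 4*√(-26 + w) (d(w) = -32 + 4*√(w - 26) = -32 + 4*√(-26 + w))
d(-36) - (2318 - 1*(-1887)) = (-32 + 4*√(-26 - 36)) - (2318 - 1*(-1887)) = (-32 + 4*√(-62)) - (2318 + 1887) = (-32 + 4*(I*√62)) - 1*4205 = (-32 + 4*I*√62) - 4205 = -4237 + 4*I*√62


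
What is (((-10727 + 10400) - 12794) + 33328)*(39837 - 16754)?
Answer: 466438181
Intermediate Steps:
(((-10727 + 10400) - 12794) + 33328)*(39837 - 16754) = ((-327 - 12794) + 33328)*23083 = (-13121 + 33328)*23083 = 20207*23083 = 466438181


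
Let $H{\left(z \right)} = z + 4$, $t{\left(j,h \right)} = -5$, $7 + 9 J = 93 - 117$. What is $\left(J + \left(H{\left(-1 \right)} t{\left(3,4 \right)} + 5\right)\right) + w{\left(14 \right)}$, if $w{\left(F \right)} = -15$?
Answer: $- \frac{256}{9} \approx -28.444$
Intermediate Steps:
$J = - \frac{31}{9}$ ($J = - \frac{7}{9} + \frac{93 - 117}{9} = - \frac{7}{9} + \frac{1}{9} \left(-24\right) = - \frac{7}{9} - \frac{8}{3} = - \frac{31}{9} \approx -3.4444$)
$H{\left(z \right)} = 4 + z$
$\left(J + \left(H{\left(-1 \right)} t{\left(3,4 \right)} + 5\right)\right) + w{\left(14 \right)} = \left(- \frac{31}{9} + \left(\left(4 - 1\right) \left(-5\right) + 5\right)\right) - 15 = \left(- \frac{31}{9} + \left(3 \left(-5\right) + 5\right)\right) - 15 = \left(- \frac{31}{9} + \left(-15 + 5\right)\right) - 15 = \left(- \frac{31}{9} - 10\right) - 15 = - \frac{121}{9} - 15 = - \frac{256}{9}$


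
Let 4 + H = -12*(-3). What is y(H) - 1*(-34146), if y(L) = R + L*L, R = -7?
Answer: 35163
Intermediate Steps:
H = 32 (H = -4 - 12*(-3) = -4 + 36 = 32)
y(L) = -7 + L² (y(L) = -7 + L*L = -7 + L²)
y(H) - 1*(-34146) = (-7 + 32²) - 1*(-34146) = (-7 + 1024) + 34146 = 1017 + 34146 = 35163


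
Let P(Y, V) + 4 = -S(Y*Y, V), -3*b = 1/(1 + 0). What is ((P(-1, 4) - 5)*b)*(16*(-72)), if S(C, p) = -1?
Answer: -3072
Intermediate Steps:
b = -1/3 (b = -1/(3*(1 + 0)) = -1/3/1 = -1/3*1 = -1/3 ≈ -0.33333)
P(Y, V) = -3 (P(Y, V) = -4 - 1*(-1) = -4 + 1 = -3)
((P(-1, 4) - 5)*b)*(16*(-72)) = ((-3 - 5)*(-1/3))*(16*(-72)) = -8*(-1/3)*(-1152) = (8/3)*(-1152) = -3072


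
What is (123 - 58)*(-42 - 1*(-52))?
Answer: 650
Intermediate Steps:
(123 - 58)*(-42 - 1*(-52)) = 65*(-42 + 52) = 65*10 = 650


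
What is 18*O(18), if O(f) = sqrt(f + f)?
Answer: 108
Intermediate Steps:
O(f) = sqrt(2)*sqrt(f) (O(f) = sqrt(2*f) = sqrt(2)*sqrt(f))
18*O(18) = 18*(sqrt(2)*sqrt(18)) = 18*(sqrt(2)*(3*sqrt(2))) = 18*6 = 108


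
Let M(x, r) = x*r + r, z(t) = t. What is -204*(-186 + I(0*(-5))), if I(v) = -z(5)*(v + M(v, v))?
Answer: 37944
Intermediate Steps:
M(x, r) = r + r*x (M(x, r) = r*x + r = r + r*x)
I(v) = -5*v - 5*v*(1 + v) (I(v) = -5*(v + v*(1 + v)) = -(5*v + 5*v*(1 + v)) = -5*v - 5*v*(1 + v))
-204*(-186 + I(0*(-5))) = -204*(-186 + 5*(0*(-5))*(-2 - 0*(-5))) = -204*(-186 + 5*0*(-2 - 1*0)) = -204*(-186 + 5*0*(-2 + 0)) = -204*(-186 + 5*0*(-2)) = -204*(-186 + 0) = -204*(-186) = 37944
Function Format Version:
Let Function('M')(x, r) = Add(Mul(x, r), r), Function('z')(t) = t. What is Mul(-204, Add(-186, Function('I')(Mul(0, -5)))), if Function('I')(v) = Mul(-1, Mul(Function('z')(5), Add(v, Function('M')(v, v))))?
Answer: 37944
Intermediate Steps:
Function('M')(x, r) = Add(r, Mul(r, x)) (Function('M')(x, r) = Add(Mul(r, x), r) = Add(r, Mul(r, x)))
Function('I')(v) = Add(Mul(-5, v), Mul(-5, v, Add(1, v))) (Function('I')(v) = Mul(-1, Mul(5, Add(v, Mul(v, Add(1, v))))) = Mul(-1, Add(Mul(5, v), Mul(5, v, Add(1, v)))) = Add(Mul(-5, v), Mul(-5, v, Add(1, v))))
Mul(-204, Add(-186, Function('I')(Mul(0, -5)))) = Mul(-204, Add(-186, Mul(5, Mul(0, -5), Add(-2, Mul(-1, Mul(0, -5)))))) = Mul(-204, Add(-186, Mul(5, 0, Add(-2, Mul(-1, 0))))) = Mul(-204, Add(-186, Mul(5, 0, Add(-2, 0)))) = Mul(-204, Add(-186, Mul(5, 0, -2))) = Mul(-204, Add(-186, 0)) = Mul(-204, -186) = 37944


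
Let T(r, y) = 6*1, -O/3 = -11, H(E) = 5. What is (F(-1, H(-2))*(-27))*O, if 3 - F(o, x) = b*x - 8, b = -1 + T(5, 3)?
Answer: 12474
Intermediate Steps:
O = 33 (O = -3*(-11) = 33)
T(r, y) = 6
b = 5 (b = -1 + 6 = 5)
F(o, x) = 11 - 5*x (F(o, x) = 3 - (5*x - 8) = 3 - (-8 + 5*x) = 3 + (8 - 5*x) = 11 - 5*x)
(F(-1, H(-2))*(-27))*O = ((11 - 5*5)*(-27))*33 = ((11 - 25)*(-27))*33 = -14*(-27)*33 = 378*33 = 12474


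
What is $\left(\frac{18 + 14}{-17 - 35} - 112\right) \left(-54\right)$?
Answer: $\frac{79056}{13} \approx 6081.2$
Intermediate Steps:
$\left(\frac{18 + 14}{-17 - 35} - 112\right) \left(-54\right) = \left(\frac{32}{-52} - 112\right) \left(-54\right) = \left(32 \left(- \frac{1}{52}\right) - 112\right) \left(-54\right) = \left(- \frac{8}{13} - 112\right) \left(-54\right) = \left(- \frac{1464}{13}\right) \left(-54\right) = \frac{79056}{13}$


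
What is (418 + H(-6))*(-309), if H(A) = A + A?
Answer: -125454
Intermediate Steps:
H(A) = 2*A
(418 + H(-6))*(-309) = (418 + 2*(-6))*(-309) = (418 - 12)*(-309) = 406*(-309) = -125454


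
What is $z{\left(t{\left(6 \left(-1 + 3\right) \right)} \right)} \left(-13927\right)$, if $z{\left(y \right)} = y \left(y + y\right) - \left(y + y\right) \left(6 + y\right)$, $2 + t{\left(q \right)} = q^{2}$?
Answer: $23731608$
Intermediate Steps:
$t{\left(q \right)} = -2 + q^{2}$
$z{\left(y \right)} = 2 y^{2} - 2 y \left(6 + y\right)$ ($z{\left(y \right)} = y 2 y - 2 y \left(6 + y\right) = 2 y^{2} - 2 y \left(6 + y\right)$)
$z{\left(t{\left(6 \left(-1 + 3\right) \right)} \right)} \left(-13927\right) = - 12 \left(-2 + \left(6 \left(-1 + 3\right)\right)^{2}\right) \left(-13927\right) = - 12 \left(-2 + \left(6 \cdot 2\right)^{2}\right) \left(-13927\right) = - 12 \left(-2 + 12^{2}\right) \left(-13927\right) = - 12 \left(-2 + 144\right) \left(-13927\right) = \left(-12\right) 142 \left(-13927\right) = \left(-1704\right) \left(-13927\right) = 23731608$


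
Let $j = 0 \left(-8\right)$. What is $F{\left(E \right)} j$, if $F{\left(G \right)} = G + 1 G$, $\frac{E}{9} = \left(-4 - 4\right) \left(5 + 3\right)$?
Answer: $0$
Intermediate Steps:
$E = -576$ ($E = 9 \left(-4 - 4\right) \left(5 + 3\right) = 9 \left(\left(-8\right) 8\right) = 9 \left(-64\right) = -576$)
$F{\left(G \right)} = 2 G$ ($F{\left(G \right)} = G + G = 2 G$)
$j = 0$
$F{\left(E \right)} j = 2 \left(-576\right) 0 = \left(-1152\right) 0 = 0$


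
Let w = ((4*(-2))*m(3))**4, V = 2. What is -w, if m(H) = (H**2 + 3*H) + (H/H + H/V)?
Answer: -723394816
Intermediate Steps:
m(H) = 1 + H**2 + 7*H/2 (m(H) = (H**2 + 3*H) + (H/H + H/2) = (H**2 + 3*H) + (1 + H*(1/2)) = (H**2 + 3*H) + (1 + H/2) = 1 + H**2 + 7*H/2)
w = 723394816 (w = ((4*(-2))*(1 + 3**2 + (7/2)*3))**4 = (-8*(1 + 9 + 21/2))**4 = (-8*41/2)**4 = (-164)**4 = 723394816)
-w = -1*723394816 = -723394816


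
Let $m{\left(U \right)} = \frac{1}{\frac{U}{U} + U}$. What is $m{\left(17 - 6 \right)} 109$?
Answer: $\frac{109}{12} \approx 9.0833$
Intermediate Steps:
$m{\left(U \right)} = \frac{1}{1 + U}$
$m{\left(17 - 6 \right)} 109 = \frac{1}{1 + \left(17 - 6\right)} 109 = \frac{1}{1 + 11} \cdot 109 = \frac{1}{12} \cdot 109 = \frac{109}{12}$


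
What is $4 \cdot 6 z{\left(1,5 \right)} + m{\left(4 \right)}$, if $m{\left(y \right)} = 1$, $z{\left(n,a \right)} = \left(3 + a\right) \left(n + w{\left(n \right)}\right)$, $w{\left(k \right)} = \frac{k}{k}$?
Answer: $385$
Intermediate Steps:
$w{\left(k \right)} = 1$
$z{\left(n,a \right)} = \left(1 + n\right) \left(3 + a\right)$ ($z{\left(n,a \right)} = \left(3 + a\right) \left(n + 1\right) = \left(3 + a\right) \left(1 + n\right) = \left(1 + n\right) \left(3 + a\right)$)
$4 \cdot 6 z{\left(1,5 \right)} + m{\left(4 \right)} = 4 \cdot 6 \left(3 + 5 + 3 \cdot 1 + 5 \cdot 1\right) + 1 = 24 \left(3 + 5 + 3 + 5\right) + 1 = 24 \cdot 16 + 1 = 384 + 1 = 385$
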